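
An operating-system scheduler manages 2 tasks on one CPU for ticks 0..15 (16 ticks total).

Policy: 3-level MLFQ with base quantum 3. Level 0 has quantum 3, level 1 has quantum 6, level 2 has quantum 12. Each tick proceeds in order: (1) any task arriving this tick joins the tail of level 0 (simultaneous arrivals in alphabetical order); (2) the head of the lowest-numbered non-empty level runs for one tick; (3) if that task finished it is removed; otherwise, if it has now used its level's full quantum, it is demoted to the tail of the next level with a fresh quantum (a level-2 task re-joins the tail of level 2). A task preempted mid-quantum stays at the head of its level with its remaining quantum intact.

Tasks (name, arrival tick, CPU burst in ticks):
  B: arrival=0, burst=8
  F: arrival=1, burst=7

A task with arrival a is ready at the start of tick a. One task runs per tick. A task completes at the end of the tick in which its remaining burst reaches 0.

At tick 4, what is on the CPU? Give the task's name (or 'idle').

t=0: L0/L1/L2 = B/-/- → run B
t=1: L0/L1/L2 = BF/-/- → run B
t=2: L0/L1/L2 = BF/-/- → run B
t=3: L0/L1/L2 = F/B/- → run F
t=4: L0/L1/L2 = F/B/- → run F
t=5: L0/L1/L2 = F/B/- → run F
t=6: L0/L1/L2 = -/BF/- → run B
t=7: L0/L1/L2 = -/BF/- → run B
t=8: L0/L1/L2 = -/BF/- → run B
t=9: L0/L1/L2 = -/BF/- → run B
t=10: L0/L1/L2 = -/BF/- → run B
t=11: L0/L1/L2 = -/F/- → run F
t=12: L0/L1/L2 = -/F/- → run F
t=13: L0/L1/L2 = -/F/- → run F
t=14: L0/L1/L2 = -/F/- → run F
t=15: (idle)

running at tick 4 = F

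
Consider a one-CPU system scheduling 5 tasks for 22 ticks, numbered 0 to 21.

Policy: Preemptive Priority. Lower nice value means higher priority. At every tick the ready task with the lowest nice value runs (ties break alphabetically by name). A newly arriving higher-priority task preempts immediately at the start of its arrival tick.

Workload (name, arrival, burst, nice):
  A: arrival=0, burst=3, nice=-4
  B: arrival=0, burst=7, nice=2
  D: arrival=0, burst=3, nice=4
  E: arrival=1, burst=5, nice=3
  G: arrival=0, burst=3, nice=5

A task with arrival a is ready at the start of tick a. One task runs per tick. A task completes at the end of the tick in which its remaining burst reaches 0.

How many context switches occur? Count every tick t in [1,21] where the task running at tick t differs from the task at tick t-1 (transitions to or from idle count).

context switches = 5

t=0: ready={A,B,D,G} → run A
t=1: ready={A,B,D,E,G} → run A
t=2: ready={A,B,D,E,G} → run A
t=3: ready={B,D,E,G} → run B
t=4: ready={B,D,E,G} → run B
t=5: ready={B,D,E,G} → run B
t=6: ready={B,D,E,G} → run B
t=7: ready={B,D,E,G} → run B
t=8: ready={B,D,E,G} → run B
t=9: ready={B,D,E,G} → run B
t=10: ready={D,E,G} → run E
t=11: ready={D,E,G} → run E
t=12: ready={D,E,G} → run E
t=13: ready={D,E,G} → run E
t=14: ready={D,E,G} → run E
t=15: ready={D,G} → run D
t=16: ready={D,G} → run D
t=17: ready={D,G} → run D
t=18: ready={G} → run G
t=19: ready={G} → run G
t=20: ready={G} → run G
t=21: (idle)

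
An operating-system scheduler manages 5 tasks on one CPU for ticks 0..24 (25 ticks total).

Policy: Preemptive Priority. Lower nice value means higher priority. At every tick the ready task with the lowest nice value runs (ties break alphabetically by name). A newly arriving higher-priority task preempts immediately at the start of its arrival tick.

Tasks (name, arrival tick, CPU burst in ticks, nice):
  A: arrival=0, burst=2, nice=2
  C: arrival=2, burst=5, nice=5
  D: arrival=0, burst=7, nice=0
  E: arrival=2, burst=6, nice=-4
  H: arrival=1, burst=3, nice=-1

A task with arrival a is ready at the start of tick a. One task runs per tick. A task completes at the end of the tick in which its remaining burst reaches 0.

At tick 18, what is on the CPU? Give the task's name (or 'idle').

t=0: ready={A,D} → run D
t=1: ready={A,D,H} → run H
t=2: ready={A,C,D,E,H} → run E
t=3: ready={A,C,D,E,H} → run E
t=4: ready={A,C,D,E,H} → run E
t=5: ready={A,C,D,E,H} → run E
t=6: ready={A,C,D,E,H} → run E
t=7: ready={A,C,D,E,H} → run E
t=8: ready={A,C,D,H} → run H
t=9: ready={A,C,D,H} → run H
t=10: ready={A,C,D} → run D
t=11: ready={A,C,D} → run D
t=12: ready={A,C,D} → run D
t=13: ready={A,C,D} → run D
t=14: ready={A,C,D} → run D
t=15: ready={A,C,D} → run D
t=16: ready={A,C} → run A
t=17: ready={A,C} → run A
t=18: ready={C} → run C
t=19: ready={C} → run C
t=20: ready={C} → run C
t=21: ready={C} → run C
t=22: ready={C} → run C
t=23: (idle)
t=24: (idle)

running at tick 18 = C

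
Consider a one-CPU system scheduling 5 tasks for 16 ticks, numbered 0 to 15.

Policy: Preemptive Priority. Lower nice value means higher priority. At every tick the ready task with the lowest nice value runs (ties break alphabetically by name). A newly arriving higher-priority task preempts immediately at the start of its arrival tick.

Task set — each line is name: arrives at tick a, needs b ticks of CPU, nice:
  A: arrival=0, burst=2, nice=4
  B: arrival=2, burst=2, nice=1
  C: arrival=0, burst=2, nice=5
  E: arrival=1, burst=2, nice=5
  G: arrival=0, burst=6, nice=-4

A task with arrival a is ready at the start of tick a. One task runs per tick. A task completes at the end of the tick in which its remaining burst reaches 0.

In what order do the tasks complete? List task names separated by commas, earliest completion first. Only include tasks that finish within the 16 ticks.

completion order = G, B, A, C, E

t=0: ready={A,C,G} → run G
t=1: ready={A,C,E,G} → run G
t=2: ready={A,B,C,E,G} → run G
t=3: ready={A,B,C,E,G} → run G
t=4: ready={A,B,C,E,G} → run G
t=5: ready={A,B,C,E,G} → run G
t=6: ready={A,B,C,E} → run B
t=7: ready={A,B,C,E} → run B
t=8: ready={A,C,E} → run A
t=9: ready={A,C,E} → run A
t=10: ready={C,E} → run C
t=11: ready={C,E} → run C
t=12: ready={E} → run E
t=13: ready={E} → run E
t=14: (idle)
t=15: (idle)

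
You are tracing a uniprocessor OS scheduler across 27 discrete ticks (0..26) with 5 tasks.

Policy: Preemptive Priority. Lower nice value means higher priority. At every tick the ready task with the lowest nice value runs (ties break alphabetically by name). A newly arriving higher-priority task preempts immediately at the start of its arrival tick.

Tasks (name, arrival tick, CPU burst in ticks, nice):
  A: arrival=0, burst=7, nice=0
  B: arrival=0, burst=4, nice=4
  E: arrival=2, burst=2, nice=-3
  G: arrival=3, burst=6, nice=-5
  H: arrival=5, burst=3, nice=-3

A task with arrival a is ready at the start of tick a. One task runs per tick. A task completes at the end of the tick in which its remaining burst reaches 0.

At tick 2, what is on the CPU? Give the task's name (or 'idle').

t=0: ready={A,B} → run A
t=1: ready={A,B} → run A
t=2: ready={A,B,E} → run E
t=3: ready={A,B,E,G} → run G
t=4: ready={A,B,E,G} → run G
t=5: ready={A,B,E,G,H} → run G
t=6: ready={A,B,E,G,H} → run G
t=7: ready={A,B,E,G,H} → run G
t=8: ready={A,B,E,G,H} → run G
t=9: ready={A,B,E,H} → run E
t=10: ready={A,B,H} → run H
t=11: ready={A,B,H} → run H
t=12: ready={A,B,H} → run H
t=13: ready={A,B} → run A
t=14: ready={A,B} → run A
t=15: ready={A,B} → run A
t=16: ready={A,B} → run A
t=17: ready={A,B} → run A
t=18: ready={B} → run B
t=19: ready={B} → run B
t=20: ready={B} → run B
t=21: ready={B} → run B
t=22: (idle)
t=23: (idle)
t=24: (idle)
t=25: (idle)
t=26: (idle)

running at tick 2 = E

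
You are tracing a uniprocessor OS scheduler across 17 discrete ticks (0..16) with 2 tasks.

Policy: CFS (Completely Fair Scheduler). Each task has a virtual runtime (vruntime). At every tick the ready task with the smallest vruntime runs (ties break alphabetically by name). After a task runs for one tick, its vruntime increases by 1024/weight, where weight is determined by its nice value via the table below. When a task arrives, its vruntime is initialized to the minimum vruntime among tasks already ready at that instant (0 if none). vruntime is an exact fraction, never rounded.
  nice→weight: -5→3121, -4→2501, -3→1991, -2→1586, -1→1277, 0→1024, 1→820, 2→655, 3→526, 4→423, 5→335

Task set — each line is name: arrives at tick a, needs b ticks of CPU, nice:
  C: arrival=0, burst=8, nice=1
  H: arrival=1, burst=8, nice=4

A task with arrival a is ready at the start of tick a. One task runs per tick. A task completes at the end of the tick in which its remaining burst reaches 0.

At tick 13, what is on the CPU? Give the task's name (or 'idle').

running at tick 13 = H

t=0: vr[C=0] → run C
t=1: vr[C=256/205 H=256/205] → run C
t=2: vr[C=512/205 H=256/205] → run H
t=3: vr[C=512/205 H=318208/86715] → run C
t=4: vr[C=768/205 H=318208/86715] → run H
t=5: vr[C=768/205 H=528128/86715] → run C
t=6: vr[C=1024/205 H=528128/86715] → run C
t=7: vr[C=256/41 H=528128/86715] → run H
t=8: vr[C=256/41 H=246016/28905] → run C
t=9: vr[C=1536/205 H=246016/28905] → run C
t=10: vr[C=1792/205 H=246016/28905] → run H
t=11: vr[C=1792/205 H=947968/86715] → run C
t=12: vr[H=947968/86715] → run H
t=13: vr[H=1157888/86715] → run H
t=14: vr[H=455936/28905] → run H
t=15: vr[H=1577728/86715] → run H
t=16: (idle)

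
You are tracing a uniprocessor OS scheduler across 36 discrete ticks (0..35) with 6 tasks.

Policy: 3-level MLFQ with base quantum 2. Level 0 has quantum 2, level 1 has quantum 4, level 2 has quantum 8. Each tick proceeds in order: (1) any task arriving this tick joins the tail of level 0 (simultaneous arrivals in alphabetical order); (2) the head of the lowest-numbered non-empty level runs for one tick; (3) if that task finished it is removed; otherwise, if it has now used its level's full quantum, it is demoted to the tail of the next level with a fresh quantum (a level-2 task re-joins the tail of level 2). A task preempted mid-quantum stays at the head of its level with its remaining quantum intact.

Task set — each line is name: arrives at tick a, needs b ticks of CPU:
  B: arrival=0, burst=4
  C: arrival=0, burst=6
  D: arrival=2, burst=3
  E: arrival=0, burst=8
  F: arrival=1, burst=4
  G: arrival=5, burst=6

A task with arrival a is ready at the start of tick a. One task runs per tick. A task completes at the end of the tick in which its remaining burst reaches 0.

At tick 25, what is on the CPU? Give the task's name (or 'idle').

t=0: L0/L1/L2 = BCE/-/- → run B
t=1: L0/L1/L2 = BCEF/-/- → run B
t=2: L0/L1/L2 = CEFD/B/- → run C
t=3: L0/L1/L2 = CEFD/B/- → run C
t=4: L0/L1/L2 = EFD/BC/- → run E
t=5: L0/L1/L2 = EFDG/BC/- → run E
t=6: L0/L1/L2 = FDG/BCE/- → run F
t=7: L0/L1/L2 = FDG/BCE/- → run F
t=8: L0/L1/L2 = DG/BCEF/- → run D
t=9: L0/L1/L2 = DG/BCEF/- → run D
t=10: L0/L1/L2 = G/BCEFD/- → run G
t=11: L0/L1/L2 = G/BCEFD/- → run G
t=12: L0/L1/L2 = -/BCEFDG/- → run B
t=13: L0/L1/L2 = -/BCEFDG/- → run B
t=14: L0/L1/L2 = -/CEFDG/- → run C
t=15: L0/L1/L2 = -/CEFDG/- → run C
t=16: L0/L1/L2 = -/CEFDG/- → run C
t=17: L0/L1/L2 = -/CEFDG/- → run C
t=18: L0/L1/L2 = -/EFDG/- → run E
t=19: L0/L1/L2 = -/EFDG/- → run E
t=20: L0/L1/L2 = -/EFDG/- → run E
t=21: L0/L1/L2 = -/EFDG/- → run E
t=22: L0/L1/L2 = -/FDG/E → run F
t=23: L0/L1/L2 = -/FDG/E → run F
t=24: L0/L1/L2 = -/DG/E → run D
t=25: L0/L1/L2 = -/G/E → run G
t=26: L0/L1/L2 = -/G/E → run G
t=27: L0/L1/L2 = -/G/E → run G
t=28: L0/L1/L2 = -/G/E → run G
t=29: L0/L1/L2 = -/-/E → run E
t=30: L0/L1/L2 = -/-/E → run E
t=31: (idle)
t=32: (idle)
t=33: (idle)
t=34: (idle)
t=35: (idle)

running at tick 25 = G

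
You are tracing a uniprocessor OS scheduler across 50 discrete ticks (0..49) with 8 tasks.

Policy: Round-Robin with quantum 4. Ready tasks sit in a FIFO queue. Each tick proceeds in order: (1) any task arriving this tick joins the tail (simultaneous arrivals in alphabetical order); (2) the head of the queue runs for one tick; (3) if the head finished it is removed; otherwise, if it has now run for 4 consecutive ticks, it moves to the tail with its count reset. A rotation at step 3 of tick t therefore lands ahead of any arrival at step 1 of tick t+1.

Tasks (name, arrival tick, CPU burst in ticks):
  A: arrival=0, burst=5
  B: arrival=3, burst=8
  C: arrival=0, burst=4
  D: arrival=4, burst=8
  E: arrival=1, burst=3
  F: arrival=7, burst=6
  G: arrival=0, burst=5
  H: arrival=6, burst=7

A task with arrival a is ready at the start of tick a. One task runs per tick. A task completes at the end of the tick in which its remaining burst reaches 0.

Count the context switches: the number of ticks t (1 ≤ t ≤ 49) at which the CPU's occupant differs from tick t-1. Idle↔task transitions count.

context switches = 14

t=0: queue=[A,C,G] q_used=0 → run A
t=1: queue=[A,C,G,E] q_used=1 → run A
t=2: queue=[A,C,G,E] q_used=2 → run A
t=3: queue=[A,C,G,E,B] q_used=3 → run A
t=4: queue=[C,G,E,B,A,D] q_used=0 → run C
t=5: queue=[C,G,E,B,A,D] q_used=1 → run C
t=6: queue=[C,G,E,B,A,D,H] q_used=2 → run C
t=7: queue=[C,G,E,B,A,D,H,F] q_used=3 → run C
t=8: queue=[G,E,B,A,D,H,F] q_used=0 → run G
t=9: queue=[G,E,B,A,D,H,F] q_used=1 → run G
t=10: queue=[G,E,B,A,D,H,F] q_used=2 → run G
t=11: queue=[G,E,B,A,D,H,F] q_used=3 → run G
t=12: queue=[E,B,A,D,H,F,G] q_used=0 → run E
t=13: queue=[E,B,A,D,H,F,G] q_used=1 → run E
t=14: queue=[E,B,A,D,H,F,G] q_used=2 → run E
t=15: queue=[B,A,D,H,F,G] q_used=0 → run B
t=16: queue=[B,A,D,H,F,G] q_used=1 → run B
t=17: queue=[B,A,D,H,F,G] q_used=2 → run B
t=18: queue=[B,A,D,H,F,G] q_used=3 → run B
t=19: queue=[A,D,H,F,G,B] q_used=0 → run A
t=20: queue=[D,H,F,G,B] q_used=0 → run D
t=21: queue=[D,H,F,G,B] q_used=1 → run D
t=22: queue=[D,H,F,G,B] q_used=2 → run D
t=23: queue=[D,H,F,G,B] q_used=3 → run D
t=24: queue=[H,F,G,B,D] q_used=0 → run H
t=25: queue=[H,F,G,B,D] q_used=1 → run H
t=26: queue=[H,F,G,B,D] q_used=2 → run H
t=27: queue=[H,F,G,B,D] q_used=3 → run H
t=28: queue=[F,G,B,D,H] q_used=0 → run F
t=29: queue=[F,G,B,D,H] q_used=1 → run F
t=30: queue=[F,G,B,D,H] q_used=2 → run F
t=31: queue=[F,G,B,D,H] q_used=3 → run F
t=32: queue=[G,B,D,H,F] q_used=0 → run G
t=33: queue=[B,D,H,F] q_used=0 → run B
t=34: queue=[B,D,H,F] q_used=1 → run B
t=35: queue=[B,D,H,F] q_used=2 → run B
t=36: queue=[B,D,H,F] q_used=3 → run B
t=37: queue=[D,H,F] q_used=0 → run D
t=38: queue=[D,H,F] q_used=1 → run D
t=39: queue=[D,H,F] q_used=2 → run D
t=40: queue=[D,H,F] q_used=3 → run D
t=41: queue=[H,F] q_used=0 → run H
t=42: queue=[H,F] q_used=1 → run H
t=43: queue=[H,F] q_used=2 → run H
t=44: queue=[F] q_used=0 → run F
t=45: queue=[F] q_used=1 → run F
t=46: (idle)
t=47: (idle)
t=48: (idle)
t=49: (idle)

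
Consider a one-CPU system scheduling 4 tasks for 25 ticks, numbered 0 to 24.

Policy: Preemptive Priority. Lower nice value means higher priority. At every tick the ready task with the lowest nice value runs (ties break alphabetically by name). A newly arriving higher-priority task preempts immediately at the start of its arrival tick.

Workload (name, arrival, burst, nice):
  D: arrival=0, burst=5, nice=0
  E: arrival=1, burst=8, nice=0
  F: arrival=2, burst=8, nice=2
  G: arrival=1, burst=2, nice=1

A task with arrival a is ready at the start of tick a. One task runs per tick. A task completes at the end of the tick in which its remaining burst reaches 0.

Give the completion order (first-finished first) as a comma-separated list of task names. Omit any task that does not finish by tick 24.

t=0: ready={D} → run D
t=1: ready={D,E,G} → run D
t=2: ready={D,E,F,G} → run D
t=3: ready={D,E,F,G} → run D
t=4: ready={D,E,F,G} → run D
t=5: ready={E,F,G} → run E
t=6: ready={E,F,G} → run E
t=7: ready={E,F,G} → run E
t=8: ready={E,F,G} → run E
t=9: ready={E,F,G} → run E
t=10: ready={E,F,G} → run E
t=11: ready={E,F,G} → run E
t=12: ready={E,F,G} → run E
t=13: ready={F,G} → run G
t=14: ready={F,G} → run G
t=15: ready={F} → run F
t=16: ready={F} → run F
t=17: ready={F} → run F
t=18: ready={F} → run F
t=19: ready={F} → run F
t=20: ready={F} → run F
t=21: ready={F} → run F
t=22: ready={F} → run F
t=23: (idle)
t=24: (idle)

completion order = D, E, G, F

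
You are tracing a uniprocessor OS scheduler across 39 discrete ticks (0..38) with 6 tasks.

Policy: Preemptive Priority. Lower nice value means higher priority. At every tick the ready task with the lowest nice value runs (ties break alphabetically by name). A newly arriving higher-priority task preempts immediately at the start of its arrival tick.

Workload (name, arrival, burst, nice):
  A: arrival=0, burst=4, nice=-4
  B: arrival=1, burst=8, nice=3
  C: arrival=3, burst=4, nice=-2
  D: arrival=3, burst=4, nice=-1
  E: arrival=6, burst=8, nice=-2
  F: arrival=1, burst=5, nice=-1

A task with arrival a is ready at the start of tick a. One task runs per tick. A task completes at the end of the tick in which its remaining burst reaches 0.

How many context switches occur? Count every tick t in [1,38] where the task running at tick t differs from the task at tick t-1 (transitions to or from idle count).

context switches = 6

t=0: ready={A} → run A
t=1: ready={A,B,F} → run A
t=2: ready={A,B,F} → run A
t=3: ready={A,B,C,D,F} → run A
t=4: ready={B,C,D,F} → run C
t=5: ready={B,C,D,F} → run C
t=6: ready={B,C,D,E,F} → run C
t=7: ready={B,C,D,E,F} → run C
t=8: ready={B,D,E,F} → run E
t=9: ready={B,D,E,F} → run E
t=10: ready={B,D,E,F} → run E
t=11: ready={B,D,E,F} → run E
t=12: ready={B,D,E,F} → run E
t=13: ready={B,D,E,F} → run E
t=14: ready={B,D,E,F} → run E
t=15: ready={B,D,E,F} → run E
t=16: ready={B,D,F} → run D
t=17: ready={B,D,F} → run D
t=18: ready={B,D,F} → run D
t=19: ready={B,D,F} → run D
t=20: ready={B,F} → run F
t=21: ready={B,F} → run F
t=22: ready={B,F} → run F
t=23: ready={B,F} → run F
t=24: ready={B,F} → run F
t=25: ready={B} → run B
t=26: ready={B} → run B
t=27: ready={B} → run B
t=28: ready={B} → run B
t=29: ready={B} → run B
t=30: ready={B} → run B
t=31: ready={B} → run B
t=32: ready={B} → run B
t=33: (idle)
t=34: (idle)
t=35: (idle)
t=36: (idle)
t=37: (idle)
t=38: (idle)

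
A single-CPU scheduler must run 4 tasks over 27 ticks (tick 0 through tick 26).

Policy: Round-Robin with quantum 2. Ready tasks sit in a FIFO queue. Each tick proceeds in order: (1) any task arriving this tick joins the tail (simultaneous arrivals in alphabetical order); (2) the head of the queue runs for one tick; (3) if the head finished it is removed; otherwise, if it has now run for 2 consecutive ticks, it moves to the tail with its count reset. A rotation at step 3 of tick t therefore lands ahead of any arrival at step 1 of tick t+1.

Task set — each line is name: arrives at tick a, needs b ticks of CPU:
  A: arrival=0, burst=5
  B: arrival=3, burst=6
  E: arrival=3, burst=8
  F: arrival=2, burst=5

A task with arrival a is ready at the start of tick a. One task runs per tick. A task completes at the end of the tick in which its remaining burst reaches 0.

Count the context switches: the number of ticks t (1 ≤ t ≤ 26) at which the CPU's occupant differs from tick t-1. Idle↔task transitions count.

t=0: queue=[A] q_used=0 → run A
t=1: queue=[A] q_used=1 → run A
t=2: queue=[A,F] q_used=0 → run A
t=3: queue=[A,F,B,E] q_used=1 → run A
t=4: queue=[F,B,E,A] q_used=0 → run F
t=5: queue=[F,B,E,A] q_used=1 → run F
t=6: queue=[B,E,A,F] q_used=0 → run B
t=7: queue=[B,E,A,F] q_used=1 → run B
t=8: queue=[E,A,F,B] q_used=0 → run E
t=9: queue=[E,A,F,B] q_used=1 → run E
t=10: queue=[A,F,B,E] q_used=0 → run A
t=11: queue=[F,B,E] q_used=0 → run F
t=12: queue=[F,B,E] q_used=1 → run F
t=13: queue=[B,E,F] q_used=0 → run B
t=14: queue=[B,E,F] q_used=1 → run B
t=15: queue=[E,F,B] q_used=0 → run E
t=16: queue=[E,F,B] q_used=1 → run E
t=17: queue=[F,B,E] q_used=0 → run F
t=18: queue=[B,E] q_used=0 → run B
t=19: queue=[B,E] q_used=1 → run B
t=20: queue=[E] q_used=0 → run E
t=21: queue=[E] q_used=1 → run E
t=22: queue=[E] q_used=0 → run E
t=23: queue=[E] q_used=1 → run E
t=24: (idle)
t=25: (idle)
t=26: (idle)

context switches = 11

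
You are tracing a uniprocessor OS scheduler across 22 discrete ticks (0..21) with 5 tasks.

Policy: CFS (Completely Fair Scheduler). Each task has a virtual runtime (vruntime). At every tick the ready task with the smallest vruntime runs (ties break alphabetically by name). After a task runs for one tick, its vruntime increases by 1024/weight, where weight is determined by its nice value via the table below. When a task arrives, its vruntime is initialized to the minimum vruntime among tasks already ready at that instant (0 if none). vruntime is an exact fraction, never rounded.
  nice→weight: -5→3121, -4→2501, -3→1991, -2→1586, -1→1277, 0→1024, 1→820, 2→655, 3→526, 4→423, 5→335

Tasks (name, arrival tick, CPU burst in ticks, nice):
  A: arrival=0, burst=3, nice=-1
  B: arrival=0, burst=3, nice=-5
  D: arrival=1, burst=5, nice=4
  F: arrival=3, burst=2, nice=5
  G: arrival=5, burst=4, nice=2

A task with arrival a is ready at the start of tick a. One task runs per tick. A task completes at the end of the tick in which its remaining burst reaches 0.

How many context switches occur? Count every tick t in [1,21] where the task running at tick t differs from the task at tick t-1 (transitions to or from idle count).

context switches = 15

t=0: vr[A=0 B=0] → run A
t=1: vr[A=1024/1277 B=0 D=0] → run B
t=2: vr[A=1024/1277 B=1024/3121 D=0] → run D
t=3: vr[A=1024/1277 B=1024/3121 D=1024/423 F=1024/3121] → run B
t=4: vr[A=1024/1277 B=2048/3121 D=1024/423 F=1024/3121] → run F
t=5: vr[A=1024/1277 B=2048/3121 D=1024/423 F=3538944/1045535 G=2048/3121] → run B
t=6: vr[A=1024/1277 D=1024/423 F=3538944/1045535 G=2048/3121] → run G
t=7: vr[A=1024/1277 D=1024/423 F=3538944/1045535 G=4537344/2044255] → run A
t=8: vr[A=2048/1277 D=1024/423 F=3538944/1045535 G=4537344/2044255] → run A
t=9: vr[D=1024/423 F=3538944/1045535 G=4537344/2044255] → run G
t=10: vr[D=1024/423 F=3538944/1045535 G=7733248/2044255] → run D
t=11: vr[D=2048/423 F=3538944/1045535 G=7733248/2044255] → run F
t=12: vr[D=2048/423 G=7733248/2044255] → run G
t=13: vr[D=2048/423 G=10929152/2044255] → run D
t=14: vr[D=1024/141 G=10929152/2044255] → run G
t=15: vr[D=1024/141] → run D
t=16: vr[D=4096/423] → run D
t=17: (idle)
t=18: (idle)
t=19: (idle)
t=20: (idle)
t=21: (idle)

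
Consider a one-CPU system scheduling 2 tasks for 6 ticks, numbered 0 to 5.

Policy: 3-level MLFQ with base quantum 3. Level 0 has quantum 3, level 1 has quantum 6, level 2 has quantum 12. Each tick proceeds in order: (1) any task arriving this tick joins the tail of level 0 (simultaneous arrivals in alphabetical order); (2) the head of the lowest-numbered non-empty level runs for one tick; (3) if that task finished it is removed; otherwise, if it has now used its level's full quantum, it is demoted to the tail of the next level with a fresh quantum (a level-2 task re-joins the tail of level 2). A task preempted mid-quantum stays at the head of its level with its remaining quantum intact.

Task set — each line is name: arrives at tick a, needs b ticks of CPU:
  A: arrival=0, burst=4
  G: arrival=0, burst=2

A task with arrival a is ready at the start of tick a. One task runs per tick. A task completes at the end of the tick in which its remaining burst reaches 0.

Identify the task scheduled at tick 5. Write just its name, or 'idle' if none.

t=0: L0/L1/L2 = AG/-/- → run A
t=1: L0/L1/L2 = AG/-/- → run A
t=2: L0/L1/L2 = AG/-/- → run A
t=3: L0/L1/L2 = G/A/- → run G
t=4: L0/L1/L2 = G/A/- → run G
t=5: L0/L1/L2 = -/A/- → run A

running at tick 5 = A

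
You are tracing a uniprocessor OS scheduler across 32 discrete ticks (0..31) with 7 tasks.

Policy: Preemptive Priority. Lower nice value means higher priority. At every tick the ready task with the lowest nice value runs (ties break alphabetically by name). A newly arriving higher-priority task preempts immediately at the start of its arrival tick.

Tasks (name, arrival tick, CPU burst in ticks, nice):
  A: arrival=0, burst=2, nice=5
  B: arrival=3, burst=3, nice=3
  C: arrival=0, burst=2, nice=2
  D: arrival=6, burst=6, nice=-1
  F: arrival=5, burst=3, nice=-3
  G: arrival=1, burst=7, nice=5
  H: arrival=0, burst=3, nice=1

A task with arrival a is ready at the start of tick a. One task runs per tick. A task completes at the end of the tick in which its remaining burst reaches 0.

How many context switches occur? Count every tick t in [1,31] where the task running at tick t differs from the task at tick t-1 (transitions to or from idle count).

context switches = 7

t=0: ready={A,C,H} → run H
t=1: ready={A,C,G,H} → run H
t=2: ready={A,C,G,H} → run H
t=3: ready={A,B,C,G} → run C
t=4: ready={A,B,C,G} → run C
t=5: ready={A,B,F,G} → run F
t=6: ready={A,B,D,F,G} → run F
t=7: ready={A,B,D,F,G} → run F
t=8: ready={A,B,D,G} → run D
t=9: ready={A,B,D,G} → run D
t=10: ready={A,B,D,G} → run D
t=11: ready={A,B,D,G} → run D
t=12: ready={A,B,D,G} → run D
t=13: ready={A,B,D,G} → run D
t=14: ready={A,B,G} → run B
t=15: ready={A,B,G} → run B
t=16: ready={A,B,G} → run B
t=17: ready={A,G} → run A
t=18: ready={A,G} → run A
t=19: ready={G} → run G
t=20: ready={G} → run G
t=21: ready={G} → run G
t=22: ready={G} → run G
t=23: ready={G} → run G
t=24: ready={G} → run G
t=25: ready={G} → run G
t=26: (idle)
t=27: (idle)
t=28: (idle)
t=29: (idle)
t=30: (idle)
t=31: (idle)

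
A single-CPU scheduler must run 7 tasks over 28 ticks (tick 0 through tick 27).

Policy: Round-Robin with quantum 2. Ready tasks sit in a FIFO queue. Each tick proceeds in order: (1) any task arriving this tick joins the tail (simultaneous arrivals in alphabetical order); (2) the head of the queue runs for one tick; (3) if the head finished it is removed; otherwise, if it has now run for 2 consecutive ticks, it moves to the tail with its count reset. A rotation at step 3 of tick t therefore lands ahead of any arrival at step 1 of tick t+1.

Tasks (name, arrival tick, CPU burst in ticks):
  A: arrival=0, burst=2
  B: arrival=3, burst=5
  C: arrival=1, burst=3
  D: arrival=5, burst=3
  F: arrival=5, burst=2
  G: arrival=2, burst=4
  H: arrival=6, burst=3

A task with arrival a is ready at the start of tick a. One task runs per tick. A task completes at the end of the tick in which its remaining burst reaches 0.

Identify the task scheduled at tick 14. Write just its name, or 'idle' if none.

t=0: queue=[A] q_used=0 → run A
t=1: queue=[A,C] q_used=1 → run A
t=2: queue=[C,G] q_used=0 → run C
t=3: queue=[C,G,B] q_used=1 → run C
t=4: queue=[G,B,C] q_used=0 → run G
t=5: queue=[G,B,C,D,F] q_used=1 → run G
t=6: queue=[B,C,D,F,G,H] q_used=0 → run B
t=7: queue=[B,C,D,F,G,H] q_used=1 → run B
t=8: queue=[C,D,F,G,H,B] q_used=0 → run C
t=9: queue=[D,F,G,H,B] q_used=0 → run D
t=10: queue=[D,F,G,H,B] q_used=1 → run D
t=11: queue=[F,G,H,B,D] q_used=0 → run F
t=12: queue=[F,G,H,B,D] q_used=1 → run F
t=13: queue=[G,H,B,D] q_used=0 → run G
t=14: queue=[G,H,B,D] q_used=1 → run G
t=15: queue=[H,B,D] q_used=0 → run H
t=16: queue=[H,B,D] q_used=1 → run H
t=17: queue=[B,D,H] q_used=0 → run B
t=18: queue=[B,D,H] q_used=1 → run B
t=19: queue=[D,H,B] q_used=0 → run D
t=20: queue=[H,B] q_used=0 → run H
t=21: queue=[B] q_used=0 → run B
t=22: (idle)
t=23: (idle)
t=24: (idle)
t=25: (idle)
t=26: (idle)
t=27: (idle)

running at tick 14 = G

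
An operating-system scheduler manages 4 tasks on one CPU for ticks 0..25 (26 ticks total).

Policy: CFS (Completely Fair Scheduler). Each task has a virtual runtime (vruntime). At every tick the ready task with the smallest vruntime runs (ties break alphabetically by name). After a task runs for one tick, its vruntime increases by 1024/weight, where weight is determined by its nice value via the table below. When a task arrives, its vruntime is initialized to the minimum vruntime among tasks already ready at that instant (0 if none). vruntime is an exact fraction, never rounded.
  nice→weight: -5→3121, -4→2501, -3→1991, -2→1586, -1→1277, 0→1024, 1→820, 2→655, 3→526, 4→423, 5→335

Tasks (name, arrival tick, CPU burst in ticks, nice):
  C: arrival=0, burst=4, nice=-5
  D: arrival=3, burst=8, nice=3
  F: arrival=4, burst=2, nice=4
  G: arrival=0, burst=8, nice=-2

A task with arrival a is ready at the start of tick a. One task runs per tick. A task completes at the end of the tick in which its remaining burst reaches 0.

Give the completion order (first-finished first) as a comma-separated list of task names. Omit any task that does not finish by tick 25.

completion order = C, F, G, D

t=0: vr[C=0 G=0] → run C
t=1: vr[C=1024/3121 G=0] → run G
t=2: vr[C=1024/3121 G=512/793] → run C
t=3: vr[C=2048/3121 D=512/793 G=512/793] → run D
t=4: vr[C=2048/3121 D=540672/208559 F=512/793 G=512/793] → run F
t=5: vr[C=2048/3121 D=540672/208559 F=1028608/335439 G=512/793] → run G
t=6: vr[C=2048/3121 D=540672/208559 F=1028608/335439 G=1024/793] → run C
t=7: vr[C=3072/3121 D=540672/208559 F=1028608/335439 G=1024/793] → run C
t=8: vr[D=540672/208559 F=1028608/335439 G=1024/793] → run G
t=9: vr[D=540672/208559 F=1028608/335439 G=1536/793] → run G
t=10: vr[D=540672/208559 F=1028608/335439 G=2048/793] → run G
t=11: vr[D=540672/208559 F=1028608/335439 G=2560/793] → run D
t=12: vr[D=946688/208559 F=1028608/335439 G=2560/793] → run F
t=13: vr[D=946688/208559 G=2560/793] → run G
t=14: vr[D=946688/208559 G=3072/793] → run G
t=15: vr[D=946688/208559 G=3584/793] → run G
t=16: vr[D=946688/208559] → run D
t=17: vr[D=1352704/208559] → run D
t=18: vr[D=1758720/208559] → run D
t=19: vr[D=2164736/208559] → run D
t=20: vr[D=2570752/208559] → run D
t=21: vr[D=2976768/208559] → run D
t=22: (idle)
t=23: (idle)
t=24: (idle)
t=25: (idle)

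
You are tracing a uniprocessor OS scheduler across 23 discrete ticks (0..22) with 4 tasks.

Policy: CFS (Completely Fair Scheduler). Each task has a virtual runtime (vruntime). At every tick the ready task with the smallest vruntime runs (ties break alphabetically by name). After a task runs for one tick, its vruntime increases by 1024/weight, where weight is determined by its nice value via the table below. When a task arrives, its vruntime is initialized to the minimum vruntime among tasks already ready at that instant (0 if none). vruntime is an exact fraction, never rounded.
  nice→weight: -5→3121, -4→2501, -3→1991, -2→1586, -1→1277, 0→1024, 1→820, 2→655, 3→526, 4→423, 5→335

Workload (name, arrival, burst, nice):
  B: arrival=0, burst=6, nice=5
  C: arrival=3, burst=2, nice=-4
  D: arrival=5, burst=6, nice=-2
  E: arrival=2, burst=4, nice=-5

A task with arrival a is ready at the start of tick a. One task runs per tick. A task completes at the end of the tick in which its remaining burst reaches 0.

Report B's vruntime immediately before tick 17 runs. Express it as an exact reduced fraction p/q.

t=0: vr[B=0] → run B
t=1: vr[B=1024/335] → run B
t=2: vr[B=2048/335 E=2048/335] → run B
t=3: vr[B=3072/335 C=2048/335 E=2048/335] → run C
t=4: vr[B=3072/335 C=5465088/837835 E=2048/335] → run E
t=5: vr[B=3072/335 C=5465088/837835 D=6734848/1045535 E=6734848/1045535] → run D
t=6: vr[B=3072/335 C=5465088/837835 D=5876048384/829109255 E=6734848/1045535] → run E
t=7: vr[B=3072/335 C=5465088/837835 D=5876048384/829109255 E=7077888/1045535] → run C
t=8: vr[B=3072/335 D=5876048384/829109255 E=7077888/1045535] → run E
t=9: vr[B=3072/335 D=5876048384/829109255 E=7420928/1045535] → run D
t=10: vr[B=3072/335 D=6411362304/829109255 E=7420928/1045535] → run E
t=11: vr[B=3072/335 D=6411362304/829109255] → run D
t=12: vr[B=3072/335 D=6946676224/829109255] → run D
t=13: vr[B=3072/335 D=7481990144/829109255] → run D
t=14: vr[B=3072/335 D=8017304064/829109255] → run B
t=15: vr[B=4096/335 D=8017304064/829109255] → run D
t=16: vr[B=4096/335] → run B
t=17: vr[B=1024/67] → run B
t=18: (idle)
t=19: (idle)
t=20: (idle)
t=21: (idle)
t=22: (idle)

vruntime(B, start of tick 17) = 1024/67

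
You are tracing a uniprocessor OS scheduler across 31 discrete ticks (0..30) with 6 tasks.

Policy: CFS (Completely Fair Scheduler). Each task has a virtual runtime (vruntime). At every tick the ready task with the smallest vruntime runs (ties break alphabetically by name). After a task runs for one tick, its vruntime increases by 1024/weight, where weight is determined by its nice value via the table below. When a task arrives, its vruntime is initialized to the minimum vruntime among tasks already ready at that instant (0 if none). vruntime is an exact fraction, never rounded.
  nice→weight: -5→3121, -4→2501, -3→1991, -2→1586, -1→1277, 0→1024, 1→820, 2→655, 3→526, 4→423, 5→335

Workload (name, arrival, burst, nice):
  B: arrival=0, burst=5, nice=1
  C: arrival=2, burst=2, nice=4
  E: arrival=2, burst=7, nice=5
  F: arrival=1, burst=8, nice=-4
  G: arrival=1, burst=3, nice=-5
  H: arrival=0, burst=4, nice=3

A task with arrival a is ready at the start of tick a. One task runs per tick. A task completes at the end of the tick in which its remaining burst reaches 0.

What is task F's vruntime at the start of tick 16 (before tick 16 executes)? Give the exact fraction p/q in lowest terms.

vruntime(F, start of tick 16) = 6144/2501

t=0: vr[B=0 H=0] → run B
t=1: vr[B=256/205 F=0 G=0 H=0] → run F
t=2: vr[B=256/205 C=0 E=0 F=1024/2501 G=0 H=0] → run C
t=3: vr[B=256/205 C=1024/423 E=0 F=1024/2501 G=0 H=0] → run E
t=4: vr[B=256/205 C=1024/423 E=1024/335 F=1024/2501 G=0 H=0] → run G
t=5: vr[B=256/205 C=1024/423 E=1024/335 F=1024/2501 G=1024/3121 H=0] → run H
t=6: vr[B=256/205 C=1024/423 E=1024/335 F=1024/2501 G=1024/3121 H=512/263] → run G
t=7: vr[B=256/205 C=1024/423 E=1024/335 F=1024/2501 G=2048/3121 H=512/263] → run F
t=8: vr[B=256/205 C=1024/423 E=1024/335 F=2048/2501 G=2048/3121 H=512/263] → run G
t=9: vr[B=256/205 C=1024/423 E=1024/335 F=2048/2501 H=512/263] → run F
t=10: vr[B=256/205 C=1024/423 E=1024/335 F=3072/2501 H=512/263] → run F
t=11: vr[B=256/205 C=1024/423 E=1024/335 F=4096/2501 H=512/263] → run B
t=12: vr[B=512/205 C=1024/423 E=1024/335 F=4096/2501 H=512/263] → run F
t=13: vr[B=512/205 C=1024/423 E=1024/335 F=5120/2501 H=512/263] → run H
t=14: vr[B=512/205 C=1024/423 E=1024/335 F=5120/2501 H=1024/263] → run F
t=15: vr[B=512/205 C=1024/423 E=1024/335 F=6144/2501 H=1024/263] → run C
t=16: vr[B=512/205 E=1024/335 F=6144/2501 H=1024/263] → run F
t=17: vr[B=512/205 E=1024/335 F=7168/2501 H=1024/263] → run B
t=18: vr[B=768/205 E=1024/335 F=7168/2501 H=1024/263] → run F
t=19: vr[B=768/205 E=1024/335 H=1024/263] → run E
t=20: vr[B=768/205 E=2048/335 H=1024/263] → run B
t=21: vr[B=1024/205 E=2048/335 H=1024/263] → run H
t=22: vr[B=1024/205 E=2048/335 H=1536/263] → run B
t=23: vr[E=2048/335 H=1536/263] → run H
t=24: vr[E=2048/335] → run E
t=25: vr[E=3072/335] → run E
t=26: vr[E=4096/335] → run E
t=27: vr[E=1024/67] → run E
t=28: vr[E=6144/335] → run E
t=29: (idle)
t=30: (idle)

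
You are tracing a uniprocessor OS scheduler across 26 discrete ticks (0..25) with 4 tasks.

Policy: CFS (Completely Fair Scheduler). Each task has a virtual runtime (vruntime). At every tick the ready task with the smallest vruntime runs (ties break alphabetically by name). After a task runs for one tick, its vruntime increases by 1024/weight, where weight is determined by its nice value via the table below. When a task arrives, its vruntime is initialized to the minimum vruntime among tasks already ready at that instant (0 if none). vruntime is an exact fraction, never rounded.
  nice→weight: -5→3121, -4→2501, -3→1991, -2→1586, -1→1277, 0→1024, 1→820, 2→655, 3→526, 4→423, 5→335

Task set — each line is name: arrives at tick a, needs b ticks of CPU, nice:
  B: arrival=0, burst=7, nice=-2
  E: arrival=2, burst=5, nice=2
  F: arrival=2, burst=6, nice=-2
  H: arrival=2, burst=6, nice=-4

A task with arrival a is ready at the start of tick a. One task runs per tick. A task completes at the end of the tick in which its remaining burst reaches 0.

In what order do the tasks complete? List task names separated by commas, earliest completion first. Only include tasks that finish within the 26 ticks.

t=0: vr[B=0] → run B
t=1: vr[B=512/793] → run B
t=2: vr[B=1024/793 E=1024/793 F=1024/793 H=1024/793] → run B
t=3: vr[B=1536/793 E=1024/793 F=1024/793 H=1024/793] → run E
t=4: vr[B=1536/793 E=1482752/519415 F=1024/793 H=1024/793] → run F
t=5: vr[B=1536/793 E=1482752/519415 F=1536/793 H=1024/793] → run H
t=6: vr[B=1536/793 E=1482752/519415 F=1536/793 H=55296/32513] → run H
t=7: vr[B=1536/793 E=1482752/519415 F=1536/793 H=68608/32513] → run B
t=8: vr[B=2048/793 E=1482752/519415 F=1536/793 H=68608/32513] → run F
t=9: vr[B=2048/793 E=1482752/519415 F=2048/793 H=68608/32513] → run H
t=10: vr[B=2048/793 E=1482752/519415 F=2048/793 H=81920/32513] → run H
t=11: vr[B=2048/793 E=1482752/519415 F=2048/793 H=95232/32513] → run B
t=12: vr[B=2560/793 E=1482752/519415 F=2048/793 H=95232/32513] → run F
t=13: vr[B=2560/793 E=1482752/519415 F=2560/793 H=95232/32513] → run E
t=14: vr[B=2560/793 E=2294784/519415 F=2560/793 H=95232/32513] → run H
t=15: vr[B=2560/793 E=2294784/519415 F=2560/793 H=108544/32513] → run B
t=16: vr[B=3072/793 E=2294784/519415 F=2560/793 H=108544/32513] → run F
t=17: vr[B=3072/793 E=2294784/519415 F=3072/793 H=108544/32513] → run H
t=18: vr[B=3072/793 E=2294784/519415 F=3072/793] → run B
t=19: vr[E=2294784/519415 F=3072/793] → run F
t=20: vr[E=2294784/519415 F=3584/793] → run E
t=21: vr[E=3106816/519415 F=3584/793] → run F
t=22: vr[E=3106816/519415] → run E
t=23: vr[E=3918848/519415] → run E
t=24: (idle)
t=25: (idle)

completion order = H, B, F, E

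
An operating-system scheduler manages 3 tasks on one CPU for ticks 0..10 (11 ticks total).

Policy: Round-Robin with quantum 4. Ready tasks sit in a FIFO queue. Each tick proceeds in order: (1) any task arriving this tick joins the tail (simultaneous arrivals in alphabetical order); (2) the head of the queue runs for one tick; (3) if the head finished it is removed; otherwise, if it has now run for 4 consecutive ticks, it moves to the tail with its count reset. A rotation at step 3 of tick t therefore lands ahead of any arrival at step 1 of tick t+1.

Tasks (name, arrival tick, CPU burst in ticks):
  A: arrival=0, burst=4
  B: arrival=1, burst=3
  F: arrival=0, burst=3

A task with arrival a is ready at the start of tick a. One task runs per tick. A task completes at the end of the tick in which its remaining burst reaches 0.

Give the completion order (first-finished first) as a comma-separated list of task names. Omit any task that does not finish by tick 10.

completion order = A, F, B

t=0: queue=[A,F] q_used=0 → run A
t=1: queue=[A,F,B] q_used=1 → run A
t=2: queue=[A,F,B] q_used=2 → run A
t=3: queue=[A,F,B] q_used=3 → run A
t=4: queue=[F,B] q_used=0 → run F
t=5: queue=[F,B] q_used=1 → run F
t=6: queue=[F,B] q_used=2 → run F
t=7: queue=[B] q_used=0 → run B
t=8: queue=[B] q_used=1 → run B
t=9: queue=[B] q_used=2 → run B
t=10: (idle)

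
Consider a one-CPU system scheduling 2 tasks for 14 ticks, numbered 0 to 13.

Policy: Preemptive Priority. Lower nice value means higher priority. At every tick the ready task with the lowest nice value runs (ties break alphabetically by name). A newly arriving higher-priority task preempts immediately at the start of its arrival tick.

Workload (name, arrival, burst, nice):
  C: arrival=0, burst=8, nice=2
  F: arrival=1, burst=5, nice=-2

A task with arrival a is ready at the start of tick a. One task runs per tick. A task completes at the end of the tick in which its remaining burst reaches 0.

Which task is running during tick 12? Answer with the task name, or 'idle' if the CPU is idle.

running at tick 12 = C

t=0: ready={C} → run C
t=1: ready={C,F} → run F
t=2: ready={C,F} → run F
t=3: ready={C,F} → run F
t=4: ready={C,F} → run F
t=5: ready={C,F} → run F
t=6: ready={C} → run C
t=7: ready={C} → run C
t=8: ready={C} → run C
t=9: ready={C} → run C
t=10: ready={C} → run C
t=11: ready={C} → run C
t=12: ready={C} → run C
t=13: (idle)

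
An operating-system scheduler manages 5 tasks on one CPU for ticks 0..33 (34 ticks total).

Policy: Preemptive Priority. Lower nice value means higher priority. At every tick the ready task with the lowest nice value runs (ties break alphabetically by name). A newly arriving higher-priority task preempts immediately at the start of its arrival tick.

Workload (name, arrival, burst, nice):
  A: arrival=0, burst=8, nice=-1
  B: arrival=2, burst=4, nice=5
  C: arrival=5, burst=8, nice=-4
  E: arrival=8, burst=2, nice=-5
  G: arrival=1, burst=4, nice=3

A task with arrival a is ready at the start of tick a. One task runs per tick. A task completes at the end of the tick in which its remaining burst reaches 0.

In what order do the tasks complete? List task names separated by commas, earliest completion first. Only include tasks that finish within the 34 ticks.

completion order = E, C, A, G, B

t=0: ready={A} → run A
t=1: ready={A,G} → run A
t=2: ready={A,B,G} → run A
t=3: ready={A,B,G} → run A
t=4: ready={A,B,G} → run A
t=5: ready={A,B,C,G} → run C
t=6: ready={A,B,C,G} → run C
t=7: ready={A,B,C,G} → run C
t=8: ready={A,B,C,E,G} → run E
t=9: ready={A,B,C,E,G} → run E
t=10: ready={A,B,C,G} → run C
t=11: ready={A,B,C,G} → run C
t=12: ready={A,B,C,G} → run C
t=13: ready={A,B,C,G} → run C
t=14: ready={A,B,C,G} → run C
t=15: ready={A,B,G} → run A
t=16: ready={A,B,G} → run A
t=17: ready={A,B,G} → run A
t=18: ready={B,G} → run G
t=19: ready={B,G} → run G
t=20: ready={B,G} → run G
t=21: ready={B,G} → run G
t=22: ready={B} → run B
t=23: ready={B} → run B
t=24: ready={B} → run B
t=25: ready={B} → run B
t=26: (idle)
t=27: (idle)
t=28: (idle)
t=29: (idle)
t=30: (idle)
t=31: (idle)
t=32: (idle)
t=33: (idle)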